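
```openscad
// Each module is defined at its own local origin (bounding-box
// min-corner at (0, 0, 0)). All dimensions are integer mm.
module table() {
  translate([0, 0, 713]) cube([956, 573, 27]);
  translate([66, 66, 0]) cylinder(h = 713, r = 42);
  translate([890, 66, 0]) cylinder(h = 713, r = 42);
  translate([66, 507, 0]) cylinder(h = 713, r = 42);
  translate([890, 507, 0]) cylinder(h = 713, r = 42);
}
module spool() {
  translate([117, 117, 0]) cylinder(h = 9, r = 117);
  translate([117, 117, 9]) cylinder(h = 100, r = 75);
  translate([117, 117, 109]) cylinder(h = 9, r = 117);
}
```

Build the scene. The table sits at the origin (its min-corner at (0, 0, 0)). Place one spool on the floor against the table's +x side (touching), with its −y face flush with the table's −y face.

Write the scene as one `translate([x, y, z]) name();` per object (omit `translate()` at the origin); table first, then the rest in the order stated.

table();
translate([956, 0, 0]) spool();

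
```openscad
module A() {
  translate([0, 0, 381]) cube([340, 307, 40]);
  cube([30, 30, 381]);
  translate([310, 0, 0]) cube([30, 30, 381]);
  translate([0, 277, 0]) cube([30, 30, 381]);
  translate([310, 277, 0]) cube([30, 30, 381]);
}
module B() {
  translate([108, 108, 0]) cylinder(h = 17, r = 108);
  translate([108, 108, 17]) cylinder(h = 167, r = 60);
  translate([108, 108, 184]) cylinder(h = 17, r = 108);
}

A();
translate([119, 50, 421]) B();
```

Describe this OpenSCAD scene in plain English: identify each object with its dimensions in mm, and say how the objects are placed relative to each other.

A is a simple wooden stool: a rectangular seat 340 mm (x) by 307 mm (y), 40 mm thick, top face at z = 421 mm, on four square legs, each 30×30 mm in cross-section. The legs rest on z = 0, each flush with a corner of the seat.

B is a spool: two coaxial disc flanges of radius 108 mm and thickness 17 mm, joined by a core cylinder of radius 60 mm and height 167 mm. The lower flange rests on z = 0 and the three cylinders share a vertical axis.

The spool is on top of the stool.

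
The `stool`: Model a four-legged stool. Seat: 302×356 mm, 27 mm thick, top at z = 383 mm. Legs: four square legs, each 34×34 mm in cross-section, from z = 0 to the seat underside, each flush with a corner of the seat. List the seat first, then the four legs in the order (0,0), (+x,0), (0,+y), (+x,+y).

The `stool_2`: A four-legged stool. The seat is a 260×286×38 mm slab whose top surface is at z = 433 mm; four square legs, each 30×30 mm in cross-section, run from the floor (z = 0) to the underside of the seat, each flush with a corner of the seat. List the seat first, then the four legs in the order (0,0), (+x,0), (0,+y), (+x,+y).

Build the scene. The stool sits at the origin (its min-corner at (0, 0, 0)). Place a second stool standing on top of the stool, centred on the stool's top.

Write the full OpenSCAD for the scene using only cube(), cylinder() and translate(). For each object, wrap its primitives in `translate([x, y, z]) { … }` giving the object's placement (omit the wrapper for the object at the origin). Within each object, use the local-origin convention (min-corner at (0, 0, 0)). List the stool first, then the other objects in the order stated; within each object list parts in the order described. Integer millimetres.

translate([0, 0, 356]) cube([302, 356, 27]);
cube([34, 34, 356]);
translate([268, 0, 0]) cube([34, 34, 356]);
translate([0, 322, 0]) cube([34, 34, 356]);
translate([268, 322, 0]) cube([34, 34, 356]);
translate([21, 35, 383]) {
  translate([0, 0, 395]) cube([260, 286, 38]);
  cube([30, 30, 395]);
  translate([230, 0, 0]) cube([30, 30, 395]);
  translate([0, 256, 0]) cube([30, 30, 395]);
  translate([230, 256, 0]) cube([30, 30, 395]);
}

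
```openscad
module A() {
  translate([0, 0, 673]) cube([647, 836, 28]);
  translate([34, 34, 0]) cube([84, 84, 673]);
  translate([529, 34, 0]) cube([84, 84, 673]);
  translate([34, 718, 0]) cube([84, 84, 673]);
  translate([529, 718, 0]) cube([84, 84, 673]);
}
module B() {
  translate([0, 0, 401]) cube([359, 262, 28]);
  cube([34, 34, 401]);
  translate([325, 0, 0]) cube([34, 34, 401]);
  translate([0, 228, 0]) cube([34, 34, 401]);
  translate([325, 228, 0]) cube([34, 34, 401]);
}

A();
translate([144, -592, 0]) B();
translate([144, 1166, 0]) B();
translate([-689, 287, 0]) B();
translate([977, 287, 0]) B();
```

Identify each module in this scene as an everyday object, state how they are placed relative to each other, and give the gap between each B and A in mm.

A is a table. B is a stool. Four stools sit around the table at the −y, +y, −x, +x sides. The gap between each stool and the table is 330 mm.

Each stool's nearest face is 330 mm from the table's bounding box.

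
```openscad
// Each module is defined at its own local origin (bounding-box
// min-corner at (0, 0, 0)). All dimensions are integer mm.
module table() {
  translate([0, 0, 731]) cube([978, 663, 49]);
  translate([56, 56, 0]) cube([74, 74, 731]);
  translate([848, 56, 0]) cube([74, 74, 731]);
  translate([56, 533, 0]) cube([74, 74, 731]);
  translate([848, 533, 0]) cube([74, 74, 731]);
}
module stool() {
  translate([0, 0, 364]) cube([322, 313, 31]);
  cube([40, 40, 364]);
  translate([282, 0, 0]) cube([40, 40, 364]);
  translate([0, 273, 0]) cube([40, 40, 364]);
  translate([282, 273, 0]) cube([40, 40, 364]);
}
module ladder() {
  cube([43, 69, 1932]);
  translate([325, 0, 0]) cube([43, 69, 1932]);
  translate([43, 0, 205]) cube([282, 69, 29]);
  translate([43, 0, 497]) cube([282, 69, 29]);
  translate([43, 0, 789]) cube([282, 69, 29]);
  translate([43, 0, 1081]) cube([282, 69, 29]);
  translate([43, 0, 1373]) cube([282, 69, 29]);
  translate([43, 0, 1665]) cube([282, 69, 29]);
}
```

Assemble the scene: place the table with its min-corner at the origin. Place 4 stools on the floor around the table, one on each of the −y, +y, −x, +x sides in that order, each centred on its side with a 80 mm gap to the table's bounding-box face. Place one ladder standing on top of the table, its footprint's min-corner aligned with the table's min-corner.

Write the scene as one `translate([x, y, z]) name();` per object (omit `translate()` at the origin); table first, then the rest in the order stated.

table();
translate([328, -393, 0]) stool();
translate([328, 743, 0]) stool();
translate([-402, 175, 0]) stool();
translate([1058, 175, 0]) stool();
translate([0, 0, 780]) ladder();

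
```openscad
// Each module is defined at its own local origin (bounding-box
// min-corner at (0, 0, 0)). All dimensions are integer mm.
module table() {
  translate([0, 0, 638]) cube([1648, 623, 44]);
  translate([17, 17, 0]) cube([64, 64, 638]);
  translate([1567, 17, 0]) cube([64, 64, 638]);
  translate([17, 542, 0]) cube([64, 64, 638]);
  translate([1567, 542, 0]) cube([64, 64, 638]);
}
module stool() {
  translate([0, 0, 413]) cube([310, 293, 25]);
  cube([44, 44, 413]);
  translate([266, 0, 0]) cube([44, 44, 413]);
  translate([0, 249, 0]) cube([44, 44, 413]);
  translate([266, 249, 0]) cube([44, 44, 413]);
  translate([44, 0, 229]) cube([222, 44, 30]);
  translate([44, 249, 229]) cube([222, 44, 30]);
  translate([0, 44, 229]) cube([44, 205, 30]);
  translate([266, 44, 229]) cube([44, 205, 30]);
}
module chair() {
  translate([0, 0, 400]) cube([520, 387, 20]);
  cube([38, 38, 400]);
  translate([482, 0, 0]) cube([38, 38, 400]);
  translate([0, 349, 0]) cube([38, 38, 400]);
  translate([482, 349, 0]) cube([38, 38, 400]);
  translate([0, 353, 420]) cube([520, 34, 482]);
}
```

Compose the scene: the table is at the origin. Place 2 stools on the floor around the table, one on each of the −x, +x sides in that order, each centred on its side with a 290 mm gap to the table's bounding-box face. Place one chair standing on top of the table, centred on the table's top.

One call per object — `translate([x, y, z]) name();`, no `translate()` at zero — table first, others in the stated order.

table();
translate([-600, 165, 0]) stool();
translate([1938, 165, 0]) stool();
translate([564, 118, 682]) chair();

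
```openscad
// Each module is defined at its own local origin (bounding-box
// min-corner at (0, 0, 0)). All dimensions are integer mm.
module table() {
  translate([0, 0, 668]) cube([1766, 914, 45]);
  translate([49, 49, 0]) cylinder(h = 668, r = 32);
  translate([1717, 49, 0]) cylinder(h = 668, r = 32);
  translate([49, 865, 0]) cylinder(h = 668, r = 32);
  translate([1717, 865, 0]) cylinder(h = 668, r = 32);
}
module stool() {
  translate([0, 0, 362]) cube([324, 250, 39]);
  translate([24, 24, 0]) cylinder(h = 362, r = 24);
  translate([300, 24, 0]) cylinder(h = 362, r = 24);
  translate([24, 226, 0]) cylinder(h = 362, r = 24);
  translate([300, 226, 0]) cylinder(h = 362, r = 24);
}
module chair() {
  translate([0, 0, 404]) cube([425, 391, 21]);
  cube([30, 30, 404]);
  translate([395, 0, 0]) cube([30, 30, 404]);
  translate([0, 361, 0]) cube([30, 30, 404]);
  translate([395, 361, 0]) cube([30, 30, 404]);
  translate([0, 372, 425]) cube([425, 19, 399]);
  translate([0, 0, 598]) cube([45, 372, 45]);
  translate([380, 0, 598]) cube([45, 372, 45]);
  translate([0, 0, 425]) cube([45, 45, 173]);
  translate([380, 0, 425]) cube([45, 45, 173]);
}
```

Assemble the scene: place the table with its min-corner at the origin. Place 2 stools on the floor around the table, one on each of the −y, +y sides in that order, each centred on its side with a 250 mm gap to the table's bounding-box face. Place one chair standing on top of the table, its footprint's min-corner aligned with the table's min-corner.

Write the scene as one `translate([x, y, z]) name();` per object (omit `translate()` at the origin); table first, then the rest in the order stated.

table();
translate([721, -500, 0]) stool();
translate([721, 1164, 0]) stool();
translate([0, 0, 713]) chair();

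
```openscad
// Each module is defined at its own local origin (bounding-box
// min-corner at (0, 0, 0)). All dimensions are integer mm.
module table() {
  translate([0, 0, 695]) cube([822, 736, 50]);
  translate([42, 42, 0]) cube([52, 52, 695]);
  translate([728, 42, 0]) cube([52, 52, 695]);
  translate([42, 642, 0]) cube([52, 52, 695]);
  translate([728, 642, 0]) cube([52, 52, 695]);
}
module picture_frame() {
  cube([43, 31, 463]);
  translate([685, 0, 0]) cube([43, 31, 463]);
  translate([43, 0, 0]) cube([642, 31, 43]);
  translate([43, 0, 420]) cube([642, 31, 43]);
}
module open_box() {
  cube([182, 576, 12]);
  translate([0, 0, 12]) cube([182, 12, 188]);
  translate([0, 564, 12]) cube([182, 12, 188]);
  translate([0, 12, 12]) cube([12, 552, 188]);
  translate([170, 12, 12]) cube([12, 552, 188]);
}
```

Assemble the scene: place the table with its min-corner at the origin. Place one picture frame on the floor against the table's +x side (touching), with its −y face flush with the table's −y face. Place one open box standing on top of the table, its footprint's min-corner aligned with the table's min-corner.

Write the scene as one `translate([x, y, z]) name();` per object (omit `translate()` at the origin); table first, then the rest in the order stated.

table();
translate([822, 0, 0]) picture_frame();
translate([0, 0, 745]) open_box();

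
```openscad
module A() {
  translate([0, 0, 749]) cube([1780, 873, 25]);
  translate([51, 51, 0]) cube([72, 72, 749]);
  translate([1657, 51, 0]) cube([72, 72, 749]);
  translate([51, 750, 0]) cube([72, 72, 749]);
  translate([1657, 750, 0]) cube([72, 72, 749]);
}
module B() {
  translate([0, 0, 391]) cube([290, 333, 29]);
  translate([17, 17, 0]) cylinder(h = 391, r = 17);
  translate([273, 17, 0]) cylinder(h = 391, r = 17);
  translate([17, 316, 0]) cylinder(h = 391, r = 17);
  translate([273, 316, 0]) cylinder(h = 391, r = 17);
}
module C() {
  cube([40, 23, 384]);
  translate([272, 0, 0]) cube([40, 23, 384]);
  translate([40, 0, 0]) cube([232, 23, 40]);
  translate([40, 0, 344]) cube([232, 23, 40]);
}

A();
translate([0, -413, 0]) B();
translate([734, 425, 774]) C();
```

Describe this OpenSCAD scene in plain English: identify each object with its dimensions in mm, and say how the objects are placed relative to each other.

A is a rectangular dining table. The top is 1780×873×25 mm with its upper surface at z = 774 mm. It stands on four 72×72 mm square legs, each inset 51 mm from the nearest pair of top edges, running from the floor to the underside of the top.

B is a four-legged stool. The seat is a 290×333×29 mm slab whose top surface is at z = 420 mm; four round legs, each 34 mm in diameter, run from the floor (z = 0) to the underside of the seat, each leg's axis is inset half a diameter from the nearest pair of seat edges (so the leg's bounding box is flush with the corner).

C is a rectangular picture frame lying in the x–z plane (depth along y). The opening is 232 mm wide (x) by 304 mm tall (z), surrounded by a border 40 mm wide on all four sides. The frame is 23 mm deep and is made of two full-height vertical stiles with two horizontal rails fitted between them.

The stool is on the floor beside the table on its −y side. The picture frame is on top of the table, centred.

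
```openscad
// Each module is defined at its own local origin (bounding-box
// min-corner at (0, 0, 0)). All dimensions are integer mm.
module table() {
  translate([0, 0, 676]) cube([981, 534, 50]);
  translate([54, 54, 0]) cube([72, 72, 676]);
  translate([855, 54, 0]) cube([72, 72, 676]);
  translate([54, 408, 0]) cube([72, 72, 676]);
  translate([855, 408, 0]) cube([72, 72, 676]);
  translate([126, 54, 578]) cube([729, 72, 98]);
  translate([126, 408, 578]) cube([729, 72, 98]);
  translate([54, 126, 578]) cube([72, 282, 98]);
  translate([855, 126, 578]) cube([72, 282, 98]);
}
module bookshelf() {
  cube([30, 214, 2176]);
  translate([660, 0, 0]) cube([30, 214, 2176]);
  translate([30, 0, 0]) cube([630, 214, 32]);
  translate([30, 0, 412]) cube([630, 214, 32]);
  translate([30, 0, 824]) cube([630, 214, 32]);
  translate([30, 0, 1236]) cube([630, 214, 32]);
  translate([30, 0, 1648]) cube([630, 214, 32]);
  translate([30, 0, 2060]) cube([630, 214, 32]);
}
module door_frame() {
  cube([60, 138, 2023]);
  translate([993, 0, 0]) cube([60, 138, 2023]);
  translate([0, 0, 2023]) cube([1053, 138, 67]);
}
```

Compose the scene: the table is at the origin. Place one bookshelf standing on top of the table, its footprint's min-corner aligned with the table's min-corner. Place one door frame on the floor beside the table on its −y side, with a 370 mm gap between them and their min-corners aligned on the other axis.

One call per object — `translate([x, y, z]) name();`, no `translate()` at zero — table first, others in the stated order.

table();
translate([0, 0, 726]) bookshelf();
translate([0, -508, 0]) door_frame();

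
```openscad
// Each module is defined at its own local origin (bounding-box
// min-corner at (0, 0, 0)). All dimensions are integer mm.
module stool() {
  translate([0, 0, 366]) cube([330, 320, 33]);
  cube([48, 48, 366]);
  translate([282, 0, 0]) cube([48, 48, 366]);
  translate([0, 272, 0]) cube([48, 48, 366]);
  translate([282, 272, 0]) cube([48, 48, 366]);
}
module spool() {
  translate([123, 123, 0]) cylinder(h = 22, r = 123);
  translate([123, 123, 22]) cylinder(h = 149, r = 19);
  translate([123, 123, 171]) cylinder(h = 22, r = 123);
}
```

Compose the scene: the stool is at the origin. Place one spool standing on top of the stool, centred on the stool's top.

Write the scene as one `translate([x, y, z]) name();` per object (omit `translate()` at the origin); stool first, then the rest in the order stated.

stool();
translate([42, 37, 399]) spool();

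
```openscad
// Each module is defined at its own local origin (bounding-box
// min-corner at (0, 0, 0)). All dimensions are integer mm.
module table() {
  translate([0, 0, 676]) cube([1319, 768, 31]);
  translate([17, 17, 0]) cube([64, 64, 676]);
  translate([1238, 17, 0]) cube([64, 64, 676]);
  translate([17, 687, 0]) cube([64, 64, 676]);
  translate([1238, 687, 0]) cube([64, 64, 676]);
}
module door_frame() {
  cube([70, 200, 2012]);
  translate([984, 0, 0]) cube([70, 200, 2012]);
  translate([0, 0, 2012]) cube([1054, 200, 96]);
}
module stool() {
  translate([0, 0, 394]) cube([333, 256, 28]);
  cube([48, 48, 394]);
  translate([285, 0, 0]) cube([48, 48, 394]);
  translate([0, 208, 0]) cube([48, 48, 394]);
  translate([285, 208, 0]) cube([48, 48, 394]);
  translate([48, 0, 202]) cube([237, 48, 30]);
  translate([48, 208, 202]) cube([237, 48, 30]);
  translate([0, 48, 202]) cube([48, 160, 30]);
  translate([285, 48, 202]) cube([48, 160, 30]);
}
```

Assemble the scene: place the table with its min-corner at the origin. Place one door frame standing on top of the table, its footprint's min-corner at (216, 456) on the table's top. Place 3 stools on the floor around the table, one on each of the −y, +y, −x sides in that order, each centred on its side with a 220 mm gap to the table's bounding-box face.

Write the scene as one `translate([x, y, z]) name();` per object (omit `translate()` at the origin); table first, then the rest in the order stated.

table();
translate([216, 456, 707]) door_frame();
translate([493, -476, 0]) stool();
translate([493, 988, 0]) stool();
translate([-553, 256, 0]) stool();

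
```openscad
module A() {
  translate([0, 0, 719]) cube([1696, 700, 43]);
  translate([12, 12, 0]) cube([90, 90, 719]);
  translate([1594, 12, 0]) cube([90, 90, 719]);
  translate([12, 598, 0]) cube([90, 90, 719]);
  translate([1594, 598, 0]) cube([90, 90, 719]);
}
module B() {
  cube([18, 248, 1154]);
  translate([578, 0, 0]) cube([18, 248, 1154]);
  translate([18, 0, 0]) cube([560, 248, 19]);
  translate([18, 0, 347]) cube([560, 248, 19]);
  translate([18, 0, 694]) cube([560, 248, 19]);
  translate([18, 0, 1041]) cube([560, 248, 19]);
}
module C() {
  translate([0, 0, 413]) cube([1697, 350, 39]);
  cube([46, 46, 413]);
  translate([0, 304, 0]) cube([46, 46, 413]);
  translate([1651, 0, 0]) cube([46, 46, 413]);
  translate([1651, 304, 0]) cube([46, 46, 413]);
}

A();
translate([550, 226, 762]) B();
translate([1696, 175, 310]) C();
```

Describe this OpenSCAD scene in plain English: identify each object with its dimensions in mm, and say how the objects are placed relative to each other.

A is a rectangular dining table. The top is 1696×700×43 mm with its upper surface at z = 762 mm. It stands on four 90×90 mm square legs, each inset 12 mm from the nearest pair of top edges, running from the floor to the underside of the top.

B is an open bookshelf. Two side panels, each 18 mm thick, 248 mm deep and 1154 mm tall, stand 596 mm apart (outside-to-outside). Between them sit 4 shelves, each 19 mm thick and 248 mm deep, spanning the full gap between the sides. The bottom shelf rests on the floor (its underside at z = 0) and the clear gap between one shelf's top and the next shelf's underside is 328 mm.

C is a long wooden bench with a 1697 mm (x) × 350 mm (y) seat, 39 mm thick, its top surface 452 mm above the floor. Four 46 mm square legs at the seat corners, flush with the edges, run from z = 0 to the seat underside.

The bookshelf is on top of the table, centred. The bench is beside the table with their tops flush at z = 762.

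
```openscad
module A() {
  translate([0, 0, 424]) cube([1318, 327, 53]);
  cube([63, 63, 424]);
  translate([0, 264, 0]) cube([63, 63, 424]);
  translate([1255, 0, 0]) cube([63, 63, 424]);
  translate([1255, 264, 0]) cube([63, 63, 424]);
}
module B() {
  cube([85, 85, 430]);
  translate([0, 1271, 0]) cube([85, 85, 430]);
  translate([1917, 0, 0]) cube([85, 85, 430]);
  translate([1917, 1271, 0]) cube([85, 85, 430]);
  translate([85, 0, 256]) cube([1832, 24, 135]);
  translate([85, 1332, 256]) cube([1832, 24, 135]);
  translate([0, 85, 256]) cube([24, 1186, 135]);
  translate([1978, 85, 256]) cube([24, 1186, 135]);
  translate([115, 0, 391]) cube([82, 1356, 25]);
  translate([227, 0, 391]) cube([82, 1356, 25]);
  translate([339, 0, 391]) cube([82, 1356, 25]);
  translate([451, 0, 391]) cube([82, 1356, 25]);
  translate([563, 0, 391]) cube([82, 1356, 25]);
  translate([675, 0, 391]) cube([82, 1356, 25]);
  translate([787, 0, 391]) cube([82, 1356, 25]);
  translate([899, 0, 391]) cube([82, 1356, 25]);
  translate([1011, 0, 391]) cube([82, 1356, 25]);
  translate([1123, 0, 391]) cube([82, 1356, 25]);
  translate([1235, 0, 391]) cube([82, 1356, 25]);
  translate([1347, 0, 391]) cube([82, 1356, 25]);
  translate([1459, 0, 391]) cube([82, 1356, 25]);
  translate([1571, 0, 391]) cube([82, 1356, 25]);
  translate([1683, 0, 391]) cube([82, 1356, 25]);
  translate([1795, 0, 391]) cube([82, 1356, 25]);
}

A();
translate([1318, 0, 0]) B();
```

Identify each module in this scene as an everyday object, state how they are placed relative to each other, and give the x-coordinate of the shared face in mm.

A is a bench. B is a bed frame. The bed frame is against the bench's +x side, with their −y faces flush. The x-coordinate of the shared face is 1318 mm.

The bench's +x face and the bed frame's −x face are both at x = 1318 mm.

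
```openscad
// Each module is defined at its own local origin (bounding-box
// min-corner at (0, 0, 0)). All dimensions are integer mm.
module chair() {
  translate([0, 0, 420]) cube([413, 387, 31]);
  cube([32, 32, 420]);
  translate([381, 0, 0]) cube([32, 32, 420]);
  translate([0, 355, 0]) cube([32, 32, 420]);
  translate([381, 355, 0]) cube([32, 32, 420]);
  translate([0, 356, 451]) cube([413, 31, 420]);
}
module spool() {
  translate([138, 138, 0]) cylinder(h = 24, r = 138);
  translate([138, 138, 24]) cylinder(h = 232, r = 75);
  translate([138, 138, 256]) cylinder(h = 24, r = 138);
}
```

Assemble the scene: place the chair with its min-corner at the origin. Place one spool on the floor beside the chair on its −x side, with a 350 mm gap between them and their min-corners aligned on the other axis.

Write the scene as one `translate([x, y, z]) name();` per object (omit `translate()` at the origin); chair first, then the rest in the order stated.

chair();
translate([-626, 0, 0]) spool();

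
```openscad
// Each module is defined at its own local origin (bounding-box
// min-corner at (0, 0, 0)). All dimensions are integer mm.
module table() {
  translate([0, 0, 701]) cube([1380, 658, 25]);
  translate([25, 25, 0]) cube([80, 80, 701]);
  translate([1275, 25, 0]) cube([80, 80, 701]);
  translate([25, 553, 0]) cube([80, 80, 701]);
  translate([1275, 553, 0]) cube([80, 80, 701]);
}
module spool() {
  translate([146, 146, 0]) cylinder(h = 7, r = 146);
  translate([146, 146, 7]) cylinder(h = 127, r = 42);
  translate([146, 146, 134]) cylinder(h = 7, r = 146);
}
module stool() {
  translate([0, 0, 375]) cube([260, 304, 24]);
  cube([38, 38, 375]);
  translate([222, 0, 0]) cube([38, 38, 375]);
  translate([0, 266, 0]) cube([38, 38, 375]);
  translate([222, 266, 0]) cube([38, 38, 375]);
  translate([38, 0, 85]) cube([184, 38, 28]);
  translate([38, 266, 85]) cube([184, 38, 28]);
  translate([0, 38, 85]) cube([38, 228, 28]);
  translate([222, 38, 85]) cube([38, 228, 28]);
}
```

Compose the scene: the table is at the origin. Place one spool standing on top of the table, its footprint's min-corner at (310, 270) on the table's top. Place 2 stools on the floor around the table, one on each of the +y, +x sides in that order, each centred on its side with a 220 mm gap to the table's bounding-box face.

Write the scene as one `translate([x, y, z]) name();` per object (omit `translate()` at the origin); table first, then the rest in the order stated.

table();
translate([310, 270, 726]) spool();
translate([560, 878, 0]) stool();
translate([1600, 177, 0]) stool();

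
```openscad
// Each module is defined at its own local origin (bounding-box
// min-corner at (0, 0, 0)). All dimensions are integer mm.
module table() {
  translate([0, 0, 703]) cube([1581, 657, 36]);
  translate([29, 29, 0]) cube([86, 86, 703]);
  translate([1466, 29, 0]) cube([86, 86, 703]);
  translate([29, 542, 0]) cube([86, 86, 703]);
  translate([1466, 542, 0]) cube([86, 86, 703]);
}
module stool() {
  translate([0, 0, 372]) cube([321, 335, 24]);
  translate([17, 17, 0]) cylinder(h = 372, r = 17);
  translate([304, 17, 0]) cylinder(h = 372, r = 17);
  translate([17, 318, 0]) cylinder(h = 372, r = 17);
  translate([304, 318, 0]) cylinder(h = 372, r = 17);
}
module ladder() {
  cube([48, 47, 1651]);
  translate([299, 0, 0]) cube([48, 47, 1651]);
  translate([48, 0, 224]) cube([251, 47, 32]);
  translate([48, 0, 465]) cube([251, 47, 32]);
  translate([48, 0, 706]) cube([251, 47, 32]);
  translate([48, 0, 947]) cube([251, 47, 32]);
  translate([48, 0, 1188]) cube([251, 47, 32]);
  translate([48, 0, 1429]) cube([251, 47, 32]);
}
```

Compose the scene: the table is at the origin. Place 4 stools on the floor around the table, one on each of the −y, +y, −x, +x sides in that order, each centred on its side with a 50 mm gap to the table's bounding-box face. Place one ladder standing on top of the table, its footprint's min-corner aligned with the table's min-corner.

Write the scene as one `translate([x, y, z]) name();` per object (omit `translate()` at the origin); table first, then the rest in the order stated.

table();
translate([630, -385, 0]) stool();
translate([630, 707, 0]) stool();
translate([-371, 161, 0]) stool();
translate([1631, 161, 0]) stool();
translate([0, 0, 739]) ladder();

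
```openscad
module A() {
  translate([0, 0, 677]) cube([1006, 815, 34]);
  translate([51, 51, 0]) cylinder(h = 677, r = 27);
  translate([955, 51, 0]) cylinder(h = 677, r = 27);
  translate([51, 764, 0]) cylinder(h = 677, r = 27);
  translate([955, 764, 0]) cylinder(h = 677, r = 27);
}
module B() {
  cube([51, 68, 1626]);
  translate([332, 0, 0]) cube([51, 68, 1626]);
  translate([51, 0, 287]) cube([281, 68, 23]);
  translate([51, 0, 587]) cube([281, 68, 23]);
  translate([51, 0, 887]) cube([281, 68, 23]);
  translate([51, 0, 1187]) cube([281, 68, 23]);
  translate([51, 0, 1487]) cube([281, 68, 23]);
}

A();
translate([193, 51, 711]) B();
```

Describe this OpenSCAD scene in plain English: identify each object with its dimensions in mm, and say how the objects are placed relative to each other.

A is a rectangular dining table. The top is 1006×815×34 mm with its upper surface at z = 711 mm. It stands on four round legs of 54 mm diameter, each leg's bounding box inset 24 mm from the nearest pair of top edges, running from the floor to the underside of the top.

B is a wooden ladder with two side rails of 51×68 mm section and 1626 mm height, set 383 mm apart overall. Between them run 5 rectangular rungs (68 mm deep, 23 mm thick), front faces flush with the rails' −y face. The bottom of the first rung is 287 mm above the floor and each subsequent rung is 300 mm higher than the one below.

The ladder is on top of the table.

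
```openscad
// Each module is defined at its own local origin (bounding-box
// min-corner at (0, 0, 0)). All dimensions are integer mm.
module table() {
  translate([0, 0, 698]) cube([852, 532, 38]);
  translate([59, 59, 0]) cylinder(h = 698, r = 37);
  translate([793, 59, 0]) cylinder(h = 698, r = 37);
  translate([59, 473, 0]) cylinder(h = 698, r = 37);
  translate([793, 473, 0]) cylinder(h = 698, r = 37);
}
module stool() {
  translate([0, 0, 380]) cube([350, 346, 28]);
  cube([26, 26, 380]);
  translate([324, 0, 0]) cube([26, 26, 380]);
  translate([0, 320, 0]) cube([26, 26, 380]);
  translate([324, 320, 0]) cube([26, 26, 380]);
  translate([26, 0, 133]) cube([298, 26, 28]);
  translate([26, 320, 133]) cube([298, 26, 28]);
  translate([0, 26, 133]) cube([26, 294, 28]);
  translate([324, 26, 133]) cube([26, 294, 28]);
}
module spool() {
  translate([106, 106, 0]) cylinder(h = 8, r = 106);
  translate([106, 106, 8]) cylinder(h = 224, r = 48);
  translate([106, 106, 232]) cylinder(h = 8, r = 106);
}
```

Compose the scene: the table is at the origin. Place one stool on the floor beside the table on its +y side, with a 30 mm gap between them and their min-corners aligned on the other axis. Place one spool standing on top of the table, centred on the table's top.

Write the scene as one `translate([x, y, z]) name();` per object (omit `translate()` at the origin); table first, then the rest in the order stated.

table();
translate([0, 562, 0]) stool();
translate([320, 160, 736]) spool();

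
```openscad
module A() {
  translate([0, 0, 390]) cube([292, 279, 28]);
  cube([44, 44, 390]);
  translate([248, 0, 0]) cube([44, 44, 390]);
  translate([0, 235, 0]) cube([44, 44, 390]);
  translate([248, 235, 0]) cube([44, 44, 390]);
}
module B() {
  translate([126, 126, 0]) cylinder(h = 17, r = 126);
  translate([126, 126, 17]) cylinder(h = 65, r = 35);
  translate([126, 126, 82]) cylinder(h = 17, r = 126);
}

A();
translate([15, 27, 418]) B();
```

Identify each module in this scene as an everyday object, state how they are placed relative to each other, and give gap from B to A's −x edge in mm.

The spool's min-x is at 15; the stool's min-x is 0; gap = 15 mm.

A is a stool. B is a spool. The spool is on top of the stool. The gap from the spool to the stool's −x edge is 15 mm.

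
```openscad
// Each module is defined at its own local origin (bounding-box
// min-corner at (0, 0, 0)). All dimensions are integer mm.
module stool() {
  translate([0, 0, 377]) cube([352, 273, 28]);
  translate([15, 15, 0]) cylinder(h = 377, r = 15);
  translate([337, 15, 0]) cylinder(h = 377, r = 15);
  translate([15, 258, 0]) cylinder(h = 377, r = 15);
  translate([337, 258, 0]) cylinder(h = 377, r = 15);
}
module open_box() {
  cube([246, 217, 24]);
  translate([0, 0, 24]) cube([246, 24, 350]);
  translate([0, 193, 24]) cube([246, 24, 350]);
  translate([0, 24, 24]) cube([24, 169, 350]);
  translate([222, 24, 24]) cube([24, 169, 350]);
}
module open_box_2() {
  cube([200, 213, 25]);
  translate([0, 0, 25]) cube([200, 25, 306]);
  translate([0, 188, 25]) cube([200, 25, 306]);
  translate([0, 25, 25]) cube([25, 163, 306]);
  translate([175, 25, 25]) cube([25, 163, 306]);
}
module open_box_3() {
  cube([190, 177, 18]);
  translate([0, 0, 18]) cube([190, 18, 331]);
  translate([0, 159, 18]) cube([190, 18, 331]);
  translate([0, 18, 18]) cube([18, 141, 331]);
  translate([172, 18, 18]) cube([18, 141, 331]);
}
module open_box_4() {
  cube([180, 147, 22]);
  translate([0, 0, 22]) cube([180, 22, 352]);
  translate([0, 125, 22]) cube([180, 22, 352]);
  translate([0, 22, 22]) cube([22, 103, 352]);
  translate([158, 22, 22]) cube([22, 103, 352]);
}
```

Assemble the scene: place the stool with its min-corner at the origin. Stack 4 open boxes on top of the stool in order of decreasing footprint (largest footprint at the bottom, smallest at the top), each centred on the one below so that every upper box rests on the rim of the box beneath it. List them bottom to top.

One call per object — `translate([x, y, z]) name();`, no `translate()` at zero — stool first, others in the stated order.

stool();
translate([53, 28, 405]) open_box();
translate([76, 30, 779]) open_box_2();
translate([81, 48, 1110]) open_box_3();
translate([86, 63, 1459]) open_box_4();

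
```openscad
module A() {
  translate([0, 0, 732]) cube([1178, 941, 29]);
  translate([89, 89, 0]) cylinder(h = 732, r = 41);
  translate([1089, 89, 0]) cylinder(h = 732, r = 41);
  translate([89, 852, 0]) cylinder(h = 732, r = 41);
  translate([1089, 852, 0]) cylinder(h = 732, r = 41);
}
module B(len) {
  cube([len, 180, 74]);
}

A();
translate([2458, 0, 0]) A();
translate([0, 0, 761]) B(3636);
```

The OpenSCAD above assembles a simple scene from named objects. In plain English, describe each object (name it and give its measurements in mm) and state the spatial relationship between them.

A is a rectangular dining table. The top is 1178×941×29 mm with its upper surface at z = 761 mm. It stands on four round legs of 82 mm diameter, each leg's bounding box inset 48 mm from the nearest pair of top edges, running from the floor to the underside of the top.

B is a rectangular beam 3636 mm long (x), 180 mm deep (y), 74 mm thick (z).

The beam spans the tops of two tables placed 1280 mm apart, resting at z = 761 mm.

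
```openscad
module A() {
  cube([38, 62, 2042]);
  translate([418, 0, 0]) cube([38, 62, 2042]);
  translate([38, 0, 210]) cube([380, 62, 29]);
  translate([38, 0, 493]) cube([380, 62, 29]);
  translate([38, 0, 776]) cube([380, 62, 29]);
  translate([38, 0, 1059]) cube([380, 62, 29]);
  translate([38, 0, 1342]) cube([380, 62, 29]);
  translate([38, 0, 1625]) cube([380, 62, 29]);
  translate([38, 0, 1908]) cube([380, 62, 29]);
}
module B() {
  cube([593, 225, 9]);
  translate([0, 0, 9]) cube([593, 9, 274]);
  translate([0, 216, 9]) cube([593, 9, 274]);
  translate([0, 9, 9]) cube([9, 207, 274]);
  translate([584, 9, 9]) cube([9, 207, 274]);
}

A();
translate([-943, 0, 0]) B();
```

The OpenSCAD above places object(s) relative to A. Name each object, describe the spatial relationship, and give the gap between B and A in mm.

The open box's nearest face is 350 mm from the ladder's −x face.

A is a ladder. B is an open box. The open box is on the floor beside the ladder on its −x side. The gap between the open box and the ladder is 350 mm.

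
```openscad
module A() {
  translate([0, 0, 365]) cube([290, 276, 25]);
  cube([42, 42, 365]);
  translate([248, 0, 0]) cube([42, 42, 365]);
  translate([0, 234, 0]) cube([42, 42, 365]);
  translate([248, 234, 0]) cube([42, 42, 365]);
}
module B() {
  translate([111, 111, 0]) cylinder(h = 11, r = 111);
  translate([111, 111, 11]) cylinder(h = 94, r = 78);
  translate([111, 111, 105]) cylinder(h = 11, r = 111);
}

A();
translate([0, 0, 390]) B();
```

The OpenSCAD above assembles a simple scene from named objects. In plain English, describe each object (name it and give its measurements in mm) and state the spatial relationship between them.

A is a four-legged stool. The seat is 290×276 mm, 25 mm thick, top at z = 390 mm. It stands on four square legs, each 42×42 mm in cross-section, from z = 0 to the seat underside, each flush with a corner of the seat.

B is a spool: two coaxial disc flanges of radius 111 mm and thickness 11 mm, joined by a core cylinder of radius 78 mm and height 94 mm. The lower flange rests on z = 0 and the three cylinders share a vertical axis.

The spool is on top of the stool.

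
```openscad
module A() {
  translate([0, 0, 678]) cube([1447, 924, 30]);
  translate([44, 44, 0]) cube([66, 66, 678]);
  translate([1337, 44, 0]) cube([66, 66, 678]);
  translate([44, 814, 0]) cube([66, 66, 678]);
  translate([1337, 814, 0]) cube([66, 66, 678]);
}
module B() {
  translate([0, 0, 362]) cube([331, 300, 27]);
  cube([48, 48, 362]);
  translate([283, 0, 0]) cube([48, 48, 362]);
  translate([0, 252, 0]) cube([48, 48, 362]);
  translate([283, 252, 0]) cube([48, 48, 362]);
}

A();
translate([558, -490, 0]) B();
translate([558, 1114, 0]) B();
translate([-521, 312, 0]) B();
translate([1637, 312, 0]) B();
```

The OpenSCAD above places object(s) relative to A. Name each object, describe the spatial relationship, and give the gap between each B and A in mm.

A is a table. B is a stool. Four stools sit around the table at the −y, +y, −x, +x sides. The gap between each stool and the table is 190 mm.

Each stool's nearest face is 190 mm from the table's bounding box.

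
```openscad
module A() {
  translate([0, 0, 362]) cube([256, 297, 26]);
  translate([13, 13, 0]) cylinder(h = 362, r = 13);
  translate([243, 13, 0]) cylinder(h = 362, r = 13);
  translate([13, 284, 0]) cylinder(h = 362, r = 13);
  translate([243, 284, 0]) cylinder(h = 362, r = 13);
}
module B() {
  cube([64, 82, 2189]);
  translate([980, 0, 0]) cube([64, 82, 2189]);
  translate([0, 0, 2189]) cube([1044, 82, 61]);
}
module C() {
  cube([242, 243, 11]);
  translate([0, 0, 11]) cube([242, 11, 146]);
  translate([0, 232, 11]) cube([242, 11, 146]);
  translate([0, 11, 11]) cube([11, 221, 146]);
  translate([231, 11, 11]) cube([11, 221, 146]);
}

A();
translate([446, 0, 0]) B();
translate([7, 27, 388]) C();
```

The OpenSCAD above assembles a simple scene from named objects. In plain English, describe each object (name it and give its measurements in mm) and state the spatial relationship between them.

A is a four-legged stool. The seat is 256×297 mm, 26 mm thick, top at z = 388 mm. It stands on four round legs, each 26 mm in diameter, from z = 0 to the seat underside, each leg's axis is inset half a diameter from the nearest pair of seat edges (so the leg's bounding box is flush with the corner).

B is a rectangular door frame: two vertical jambs of 64×82 mm section, 2189 mm tall, with a clear opening 916 mm wide between their inner faces. A header 61 mm tall and 82 mm deep lies on top of the jambs and spans the full outside width.

C is an open-topped rectangular box: outside dimensions 242×243×157 mm, with a uniform wall and base thickness of 11 mm. The base is a full 242×243 slab on the floor; four walls sit on top of the base. The front and back walls (the −y and +y sides) span the full width; the two side walls fit between them.

The door frame is on the floor beside the stool on its +x side. The open box is on top of the stool, centred.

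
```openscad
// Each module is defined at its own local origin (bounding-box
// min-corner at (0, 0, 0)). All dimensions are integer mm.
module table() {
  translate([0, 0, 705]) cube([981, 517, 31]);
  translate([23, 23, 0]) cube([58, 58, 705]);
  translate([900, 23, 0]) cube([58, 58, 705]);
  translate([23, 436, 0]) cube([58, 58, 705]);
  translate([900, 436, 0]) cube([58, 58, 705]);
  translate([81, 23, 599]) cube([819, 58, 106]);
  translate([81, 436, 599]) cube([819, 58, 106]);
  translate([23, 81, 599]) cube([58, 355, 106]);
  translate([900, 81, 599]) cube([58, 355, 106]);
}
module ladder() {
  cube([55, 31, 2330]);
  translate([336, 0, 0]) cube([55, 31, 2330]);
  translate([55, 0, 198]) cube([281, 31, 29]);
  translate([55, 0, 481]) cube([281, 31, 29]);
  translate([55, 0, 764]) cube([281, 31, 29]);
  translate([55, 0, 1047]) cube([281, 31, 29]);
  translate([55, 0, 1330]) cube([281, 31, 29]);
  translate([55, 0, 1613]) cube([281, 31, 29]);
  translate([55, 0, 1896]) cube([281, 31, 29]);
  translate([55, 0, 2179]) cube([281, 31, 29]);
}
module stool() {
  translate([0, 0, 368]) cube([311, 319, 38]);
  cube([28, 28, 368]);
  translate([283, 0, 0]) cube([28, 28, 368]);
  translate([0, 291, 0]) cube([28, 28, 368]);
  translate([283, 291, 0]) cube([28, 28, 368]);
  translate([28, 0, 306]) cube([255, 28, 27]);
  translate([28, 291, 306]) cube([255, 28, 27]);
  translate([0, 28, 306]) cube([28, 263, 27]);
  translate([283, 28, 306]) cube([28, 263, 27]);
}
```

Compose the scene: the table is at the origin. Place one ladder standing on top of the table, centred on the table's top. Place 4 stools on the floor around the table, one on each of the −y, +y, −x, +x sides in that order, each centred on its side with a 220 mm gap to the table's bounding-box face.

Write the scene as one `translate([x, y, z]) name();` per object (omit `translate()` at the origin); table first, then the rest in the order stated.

table();
translate([295, 243, 736]) ladder();
translate([335, -539, 0]) stool();
translate([335, 737, 0]) stool();
translate([-531, 99, 0]) stool();
translate([1201, 99, 0]) stool();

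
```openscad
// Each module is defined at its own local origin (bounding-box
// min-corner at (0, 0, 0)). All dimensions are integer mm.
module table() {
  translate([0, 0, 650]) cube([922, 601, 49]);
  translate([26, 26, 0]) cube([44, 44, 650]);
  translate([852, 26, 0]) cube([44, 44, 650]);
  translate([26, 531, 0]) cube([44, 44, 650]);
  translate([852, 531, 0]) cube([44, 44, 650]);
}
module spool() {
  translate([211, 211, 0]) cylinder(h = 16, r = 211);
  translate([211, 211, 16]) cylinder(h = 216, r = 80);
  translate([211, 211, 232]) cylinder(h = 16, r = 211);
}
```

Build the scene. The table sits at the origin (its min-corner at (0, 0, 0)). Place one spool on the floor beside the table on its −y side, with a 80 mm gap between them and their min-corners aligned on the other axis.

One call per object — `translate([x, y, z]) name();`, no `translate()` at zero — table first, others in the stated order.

table();
translate([0, -502, 0]) spool();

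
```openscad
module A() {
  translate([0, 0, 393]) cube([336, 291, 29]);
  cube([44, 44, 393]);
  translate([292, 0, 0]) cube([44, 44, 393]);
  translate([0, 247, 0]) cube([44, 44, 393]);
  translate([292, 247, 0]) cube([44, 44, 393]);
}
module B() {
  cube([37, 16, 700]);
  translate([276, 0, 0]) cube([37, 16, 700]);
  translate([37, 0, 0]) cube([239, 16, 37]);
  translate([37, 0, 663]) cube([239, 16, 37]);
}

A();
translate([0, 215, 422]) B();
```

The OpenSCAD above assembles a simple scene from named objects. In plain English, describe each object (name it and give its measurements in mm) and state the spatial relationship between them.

A is a four-legged stool. The seat is 336×291 mm, 29 mm thick, top at z = 422 mm. It stands on four square legs, each 44×44 mm in cross-section, from z = 0 to the seat underside, each flush with a corner of the seat.

B is a rectangular picture frame lying in the x–z plane (depth along y). The opening is 239 mm wide (x) by 626 mm tall (z), surrounded by a border 37 mm wide on all four sides. The frame is 16 mm deep and is made of two full-height vertical stiles with two horizontal rails fitted between them.

The picture frame is on top of the stool.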